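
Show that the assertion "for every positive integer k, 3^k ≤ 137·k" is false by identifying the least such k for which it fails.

k = 7

Check each positive integer k in order until 3^k > 137·k.
For k = 1, 2, 3, 4, 5, 6 the conclusion holds.
k = 7: 3^k = 2187 and 137·k = 959, so 2187 > 959.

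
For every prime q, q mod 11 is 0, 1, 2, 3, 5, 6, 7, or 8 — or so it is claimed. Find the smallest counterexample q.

q = 31

We need the least prime q for which the claim fails.
The first 10 eligible values, up to q = 29, all satisfy the conclusion.
q = 31: 31 mod 11 = 9 — not in {0, 1, 2, 3, 5, 6, 7, 8}.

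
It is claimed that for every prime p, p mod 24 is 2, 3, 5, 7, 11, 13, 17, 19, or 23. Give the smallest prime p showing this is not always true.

Check each prime p in order until the claim fails.
For p = 2, 3, 5, 7, …, 61, 67, 71 the conclusion holds.
p = 73: 73 mod 24 = 1 — not in {2, 3, 5, 7, 11, 13, 17, 19, 23}.
Hence p = 73 is a counterexample.

p = 73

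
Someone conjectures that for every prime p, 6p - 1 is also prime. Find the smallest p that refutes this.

p = 11

A counterexample is any prime p such that 6p - 1 is not prime; we check each in order.
For p = 2, 3, 5, 7 the conclusion holds.
p = 11: 6p - 1 = 65 = 5 × 13, not prime.
Hence p = 11 is a counterexample.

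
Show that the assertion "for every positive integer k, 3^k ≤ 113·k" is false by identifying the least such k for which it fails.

k = 6

Check each positive integer k in order until 3^k > 113·k.
k = 1: 3^k = 3 and 113·k = 113, so 3 ≤ 113.
k = 2: 3^k = 9 and 113·k = 226, so 9 ≤ 226.
k = 3: 3^k = 27 and 113·k = 339, so 27 ≤ 339.
k = 4: 3^k = 81 and 113·k = 452, so 81 ≤ 452.
k = 5: 3^k = 243 and 113·k = 565, so 243 ≤ 565.
k = 6: 3^k = 729 and 113·k = 678, so 729 > 678.
So k = 6 is the smallest counterexample.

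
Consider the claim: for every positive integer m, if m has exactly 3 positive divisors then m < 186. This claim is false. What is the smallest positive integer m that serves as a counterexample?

m = 289

Check each positive integer m in order until m has exactly 3 positive divisors but the claim fails.
For m = 4, 9, 25, 49, 121, 169 the conclusion holds.
m = 289: τ(289) = 3; 289 ≥ 186.
So m = 289 is the smallest counterexample.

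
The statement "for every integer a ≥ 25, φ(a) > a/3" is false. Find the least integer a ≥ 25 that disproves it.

a = 30

The first 5 eligible values, up to a = 29, all satisfy the conclusion.
a = 30: φ(30) = 8 and 30/3 = 10, so φ(30) ≤ 30/3.
Thus a = 30 disproves the claim, and no smaller a works.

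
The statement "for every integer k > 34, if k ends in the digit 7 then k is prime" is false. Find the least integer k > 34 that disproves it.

k = 57

A counterexample is any integer k > 34 such that k ends in the digit 7 but k is not prime; we check each in order.
For k = 37, 47 the conclusion holds.
k = 57: 57 ends in 7; 57 = 3 × 19, composite.
So k = 57 is the smallest counterexample.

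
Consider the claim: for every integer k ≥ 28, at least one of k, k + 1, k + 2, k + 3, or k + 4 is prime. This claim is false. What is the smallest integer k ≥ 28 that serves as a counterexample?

We need the least integer k ≥ 28 for which k, k + 1, k + 2, k + 3, k + 4 are all composite.
For k = 28, 29, 30, 31 the conclusion holds.
k = 32: 32 = 2 × 16; 33 = 3 × 11; 34 = 2 × 17; 35 = 5 × 7; 36 = 2 × 18 — all composite.

k = 32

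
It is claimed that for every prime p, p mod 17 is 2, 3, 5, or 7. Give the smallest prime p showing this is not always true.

We need the least prime p for which the claim fails.
The first 4 eligible values, up to p = 7, all satisfy the conclusion.
p = 11: 11 mod 17 = 11 — not in {2, 3, 5, 7}.
Thus p = 11 disproves the claim, and no smaller p works.

p = 11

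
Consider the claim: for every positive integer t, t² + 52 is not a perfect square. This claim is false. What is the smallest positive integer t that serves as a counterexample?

We need the least positive integer t for which t² + 52 is a perfect square.
The first 11 eligible values, up to t = 11, all satisfy the conclusion.
t = 12: 12² + 52 = 196 = 14², a perfect square.

t = 12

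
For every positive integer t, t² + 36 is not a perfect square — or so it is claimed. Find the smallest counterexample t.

A counterexample is any positive integer t such that t² + 36 is a perfect square; we check each in order.
The first 7 eligible values, up to t = 7, all satisfy the conclusion.
t = 8: 8² + 36 = 100 = 10², a perfect square.
Hence t = 8 is a counterexample.

t = 8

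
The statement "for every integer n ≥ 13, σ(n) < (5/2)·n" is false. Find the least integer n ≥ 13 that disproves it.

n = 24

Check each integer n ≥ 13 in order until the claim fails.
For n = 13, 14, 15, 16, …, 21, 22, 23 the conclusion holds.
n = 24: σ(24) = 60; 60 ≥ 60.
So n = 24 is the smallest counterexample.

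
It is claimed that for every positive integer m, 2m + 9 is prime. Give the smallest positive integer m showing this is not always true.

A counterexample is any positive integer m such that 2m + 9 is not prime; we check each in order.
For m = 1, 2 the conclusion holds.
m = 3: 2m + 9 = 15 = 3 × 5, composite.
Hence m = 3 is a counterexample.

m = 3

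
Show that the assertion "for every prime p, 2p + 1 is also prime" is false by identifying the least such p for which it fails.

Check each prime p in order until 2p + 1 is not prime.
For p = 2, 3, 5 the conclusion holds.
p = 7: 2p + 1 = 15 = 3 × 5, not prime.
So p = 7 is the smallest counterexample.

p = 7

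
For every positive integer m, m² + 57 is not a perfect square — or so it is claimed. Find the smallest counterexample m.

m = 8

A counterexample is any positive integer m such that m² + 57 is a perfect square; we check each in order.
For m = 1, 2, 3, 4, 5, 6, 7 the conclusion holds.
m = 8: 8² + 57 = 121 = 11², a perfect square.
Hence m = 8 is a counterexample.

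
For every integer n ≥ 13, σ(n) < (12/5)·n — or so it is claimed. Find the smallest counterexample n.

A counterexample is any integer n ≥ 13 such that the claim fails; we check each in order.
For n = 13, 14, 15, 16, …, 21, 22, 23 the conclusion holds.
n = 24: σ(24) = 60; 60 ≥ 288/5.
So n = 24 is the smallest counterexample.

n = 24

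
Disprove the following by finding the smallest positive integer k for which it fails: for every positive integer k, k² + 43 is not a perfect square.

k = 21

A counterexample is any positive integer k such that k² + 43 is a perfect square; we check each in order.
The first 20 eligible values, up to k = 20, all satisfy the conclusion.
k = 21: 21² + 43 = 484 = 22², a perfect square.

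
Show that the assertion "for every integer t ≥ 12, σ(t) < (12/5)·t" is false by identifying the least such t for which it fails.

t = 24

We need the least integer t ≥ 12 for which the claim fails.
The first 12 eligible values, up to t = 23, all satisfy the conclusion.
t = 24: σ(24) = 60; 60 ≥ 288/5.
Hence t = 24 is a counterexample.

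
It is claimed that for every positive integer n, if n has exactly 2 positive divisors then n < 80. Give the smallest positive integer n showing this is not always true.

A counterexample is any positive integer n such that n has exactly 2 positive divisors but the claim fails; we check each in order.
The first 22 eligible values, up to n = 79, all satisfy the conclusion.
n = 83: τ(83) = 2; 83 ≥ 80.
Hence n = 83 is a counterexample.

n = 83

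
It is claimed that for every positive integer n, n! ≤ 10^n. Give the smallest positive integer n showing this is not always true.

We need the least positive integer n for which n! > 10^n.
For n = 1, 2, 3, 4, …, 22, 23, 24 the conclusion holds.
n = 25: n! = 15511210043330985984000000 and 10^n = 10000000000000000000000000, so 15511210043330985984000000 > 10000000000000000000000000.

n = 25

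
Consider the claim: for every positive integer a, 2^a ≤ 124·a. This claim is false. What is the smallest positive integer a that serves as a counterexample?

The first 10 eligible values, up to a = 10, all satisfy the conclusion.
a = 11: 2^a = 2048 and 124·a = 1364, so 2048 > 1364.
So a = 11 is the smallest counterexample.

a = 11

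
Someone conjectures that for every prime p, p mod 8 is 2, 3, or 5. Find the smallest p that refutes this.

p = 7

p = 2: 2 mod 8 = 2.
p = 3: 3 mod 8 = 3.
p = 5: 5 mod 8 = 5.
p = 7: 7 mod 8 = 7 — not in {2, 3, 5}.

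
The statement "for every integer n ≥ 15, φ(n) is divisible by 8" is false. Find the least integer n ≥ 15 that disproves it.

n = 18

n = 15: φ(15) = 8; 8 mod 8 = 0.
n = 16: φ(16) = 8; 8 mod 8 = 0.
n = 17: φ(17) = 16; 16 mod 8 = 0.
n = 18: φ(18) = 6; 6 mod 8 = 6.
Thus n = 18 disproves the claim, and no smaller n works.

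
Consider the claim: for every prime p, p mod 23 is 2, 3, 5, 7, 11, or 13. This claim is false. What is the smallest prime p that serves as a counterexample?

p = 17

Check each prime p in order until the claim fails.
p = 2: 2 mod 23 = 2.
p = 3: 3 mod 23 = 3.
p = 5: 5 mod 23 = 5.
p = 7: 7 mod 23 = 7.
p = 11: 11 mod 23 = 11.
p = 13: 13 mod 23 = 13.
p = 17: 17 mod 23 = 17 — not in {2, 3, 5, 7, 11, 13}.
Thus p = 17 disproves the claim, and no smaller p works.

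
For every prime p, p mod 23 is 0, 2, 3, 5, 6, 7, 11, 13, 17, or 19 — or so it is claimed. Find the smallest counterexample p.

p = 31

We need the least prime p for which the claim fails.
For p = 2, 3, 5, 7, 11, 13, 17, 19, 23, 29 the conclusion holds.
p = 31: 31 mod 23 = 8 — not in {0, 2, 3, 5, 6, 7, 11, 13, 17, 19}.
Hence p = 31 is a counterexample.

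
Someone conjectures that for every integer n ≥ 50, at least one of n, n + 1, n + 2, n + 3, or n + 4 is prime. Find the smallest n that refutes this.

We need the least integer n ≥ 50 for which n, n + 1, n + 2, n + 3, n + 4 are all composite.
The first 4 eligible values, up to n = 53, all satisfy the conclusion.
n = 54: 54 = 2 × 27; 55 = 5 × 11; 56 = 2 × 28; 57 = 3 × 19; 58 = 2 × 29 — all composite.

n = 54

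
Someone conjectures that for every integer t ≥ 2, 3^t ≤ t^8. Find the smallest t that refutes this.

A counterexample is any integer t ≥ 2 such that 3^t > t^8; we check each in order.
For t = 2, 3, 4, 5, …, 20, 21, 22 the conclusion holds.
t = 23: 3^t = 94143178827 and t^8 = 78310985281, so 94143178827 > 78310985281.
Thus t = 23 disproves the claim, and no smaller t works.

t = 23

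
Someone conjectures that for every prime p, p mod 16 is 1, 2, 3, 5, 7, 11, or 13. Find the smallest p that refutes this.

p = 31

A counterexample is any prime p such that the claim fails; we check each in order.
For p = 2, 3, 5, 7, 11, 13, 17, 19, 23, 29 the conclusion holds.
p = 31: 31 mod 16 = 15 — not in {1, 2, 3, 5, 7, 11, 13}.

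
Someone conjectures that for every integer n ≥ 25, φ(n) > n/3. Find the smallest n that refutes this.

We need the least integer n ≥ 25 for which the claim fails.
The first 5 eligible values, up to n = 29, all satisfy the conclusion.
n = 30: φ(30) = 8 and 30/3 = 10, so φ(30) ≤ 30/3.
So n = 30 is the smallest counterexample.

n = 30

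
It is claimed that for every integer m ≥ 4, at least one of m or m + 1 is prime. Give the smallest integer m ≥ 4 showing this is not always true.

m = 8

For m = 4, 5, 6, 7 the conclusion holds.
m = 8: 8 = 2 × 4; 9 = 3 × 3 — both composite.
Thus m = 8 disproves the claim, and no smaller m works.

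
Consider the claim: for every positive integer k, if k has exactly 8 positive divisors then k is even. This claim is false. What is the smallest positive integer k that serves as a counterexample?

Check each positive integer k in order until k has exactly 8 positive divisors but k is odd.
For k = 24, 30, 40, 42, …, 88, 102, 104 the conclusion holds.
k = 105: divisors of 105: 1, 3, 5, 7, 15, 21, 35, 105; 105 is odd.
So k = 105 is the smallest counterexample.

k = 105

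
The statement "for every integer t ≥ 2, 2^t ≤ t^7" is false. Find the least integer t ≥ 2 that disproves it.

t = 37

Check each integer t ≥ 2 in order until 2^t > t^7.
For t = 2, 3, 4, 5, …, 34, 35, 36 the conclusion holds.
t = 37: 2^t = 137438953472 and t^7 = 94931877133, so 137438953472 > 94931877133.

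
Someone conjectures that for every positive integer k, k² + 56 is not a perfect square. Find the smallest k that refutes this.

k = 5

A counterexample is any positive integer k such that k² + 56 is a perfect square; we check each in order.
k = 1: 1² + 56 = 57, not a perfect square.
k = 2: 2² + 56 = 60, not a perfect square.
k = 3: 3² + 56 = 65, not a perfect square.
k = 4: 4² + 56 = 72, not a perfect square.
k = 5: 5² + 56 = 81 = 9², a perfect square.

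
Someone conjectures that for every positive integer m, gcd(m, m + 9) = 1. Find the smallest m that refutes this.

m = 3

Check each positive integer m in order until gcd(m, m + 9) > 1.
m = 1: gcd(1, 10) = 1.
m = 2: gcd(2, 11) = 1.
m = 3: gcd(3, 12) = 3.
Hence m = 3 is a counterexample.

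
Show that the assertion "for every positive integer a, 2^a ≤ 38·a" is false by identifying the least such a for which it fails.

a = 9

Check each positive integer a in order until 2^a > 38·a.
The first 8 eligible values, up to a = 8, all satisfy the conclusion.
a = 9: 2^a = 512 and 38·a = 342, so 512 > 342.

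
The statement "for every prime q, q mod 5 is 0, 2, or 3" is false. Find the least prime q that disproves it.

We need the least prime q for which the claim fails.
q = 2: 2 mod 5 = 2.
q = 3: 3 mod 5 = 3.
q = 5: 5 mod 5 = 0.
q = 7: 7 mod 5 = 2.
q = 11: 11 mod 5 = 1 — not in {0, 2, 3}.
Hence q = 11 is a counterexample.

q = 11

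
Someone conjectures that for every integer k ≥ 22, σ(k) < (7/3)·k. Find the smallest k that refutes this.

k = 24

Check each integer k ≥ 22 in order until the claim fails.
For k = 22, 23 the conclusion holds.
k = 24: σ(24) = 60; 60 ≥ 56.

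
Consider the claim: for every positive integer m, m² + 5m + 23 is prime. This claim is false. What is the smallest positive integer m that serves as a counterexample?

m = 14

A counterexample is any positive integer m such that m² + 5m + 23 is not prime; we check each in order.
The first 13 eligible values, up to m = 13, all satisfy the conclusion.
m = 14: m² + 5m + 23 = 289 = 17 × 17, composite.
So m = 14 is the smallest counterexample.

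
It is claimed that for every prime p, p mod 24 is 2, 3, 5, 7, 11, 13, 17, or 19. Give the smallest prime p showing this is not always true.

p = 23

The first 8 eligible values, up to p = 19, all satisfy the conclusion.
p = 23: 23 mod 24 = 23 — not in {2, 3, 5, 7, 11, 13, 17, 19}.
Hence p = 23 is a counterexample.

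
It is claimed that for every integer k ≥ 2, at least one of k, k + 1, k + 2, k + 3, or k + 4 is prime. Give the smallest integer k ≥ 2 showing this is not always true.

k = 24

Check each integer k ≥ 2 in order until k, k + 1, k + 2, k + 3, k + 4 are all composite.
The first 22 eligible values, up to k = 23, all satisfy the conclusion.
k = 24: 24 = 2 × 12; 25 = 5 × 5; 26 = 2 × 13; 27 = 3 × 9; 28 = 2 × 14 — all composite.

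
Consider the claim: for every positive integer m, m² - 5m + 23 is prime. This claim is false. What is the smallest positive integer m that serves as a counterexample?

m = 19

Check each positive integer m in order until m² - 5m + 23 is not prime.
For m = 1, 2, 3, 4, …, 16, 17, 18 the conclusion holds.
m = 19: m² - 5m + 23 = 289 = 17 × 17, composite.
Hence m = 19 is a counterexample.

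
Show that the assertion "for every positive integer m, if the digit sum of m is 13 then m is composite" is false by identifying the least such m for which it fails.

m = 49: digit sum 13; 49 is composite.
m = 58: digit sum 13; 58 is composite.
m = 67: digit sum 13; 67 is prime, not composite.

m = 67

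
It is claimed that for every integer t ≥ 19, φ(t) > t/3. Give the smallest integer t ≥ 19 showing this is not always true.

We need the least integer t ≥ 19 for which the claim fails.
For t = 19, 20, 21, 22, 23 the conclusion holds.
t = 24: φ(24) = 8 and 24/3 = 8, so φ(24) ≤ 24/3.
So t = 24 is the smallest counterexample.

t = 24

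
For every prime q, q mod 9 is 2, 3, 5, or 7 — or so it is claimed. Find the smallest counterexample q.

q = 13

For q = 2, 3, 5, 7, 11 the conclusion holds.
q = 13: 13 mod 9 = 4 — not in {2, 3, 5, 7}.
Hence q = 13 is a counterexample.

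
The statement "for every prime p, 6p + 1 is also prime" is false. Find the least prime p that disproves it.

A counterexample is any prime p such that 6p + 1 is not prime; we check each in order.
The first 7 eligible values, up to p = 17, all satisfy the conclusion.
p = 19: 6p + 1 = 115 = 5 × 23, not prime.

p = 19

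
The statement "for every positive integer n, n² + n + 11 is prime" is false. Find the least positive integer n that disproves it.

n = 10

A counterexample is any positive integer n such that n² + n + 11 is not prime; we check each in order.
For n = 1, 2, 3, 4, 5, 6, 7, 8, 9 the conclusion holds.
n = 10: n² + n + 11 = 121 = 11 × 11, composite.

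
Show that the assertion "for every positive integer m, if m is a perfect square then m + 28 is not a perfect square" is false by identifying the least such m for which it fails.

m = 36

For m = 1, 4, 9, 16, 25 the conclusion holds.
m = 36: 36 = 6² and 36 + 28 = 64 = 8².
Hence m = 36 is a counterexample.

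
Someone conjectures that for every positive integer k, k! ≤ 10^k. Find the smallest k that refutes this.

k = 25

A counterexample is any positive integer k such that k! > 10^k; we check each in order.
For k = 1, 2, 3, 4, …, 22, 23, 24 the conclusion holds.
k = 25: k! = 15511210043330985984000000 and 10^k = 10000000000000000000000000, so 15511210043330985984000000 > 10000000000000000000000000.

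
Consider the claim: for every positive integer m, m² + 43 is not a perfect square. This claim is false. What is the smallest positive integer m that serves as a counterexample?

m = 21

Check each positive integer m in order until m² + 43 is a perfect square.
For m = 1, 2, 3, 4, …, 18, 19, 20 the conclusion holds.
m = 21: 21² + 43 = 484 = 22², a perfect square.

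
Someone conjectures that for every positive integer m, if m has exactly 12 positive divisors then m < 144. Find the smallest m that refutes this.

The first 9 eligible values, up to m = 140, all satisfy the conclusion.
m = 150: τ(150) = 12; 150 ≥ 144.
So m = 150 is the smallest counterexample.

m = 150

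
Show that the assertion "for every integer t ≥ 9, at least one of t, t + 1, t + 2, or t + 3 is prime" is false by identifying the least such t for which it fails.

For t = 9, 10, 11, 12, …, 21, 22, 23 the conclusion holds.
t = 24: 24 = 2 × 12; 25 = 5 × 5; 26 = 2 × 13; 27 = 3 × 9 — all composite.

t = 24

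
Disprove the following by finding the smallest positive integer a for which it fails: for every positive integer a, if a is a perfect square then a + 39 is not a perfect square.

a = 25

Check each positive integer a in order until a is a perfect square but a + 39 is a perfect square.
For a = 1, 4, 9, 16 the conclusion holds.
a = 25: 25 = 5² and 25 + 39 = 64 = 8².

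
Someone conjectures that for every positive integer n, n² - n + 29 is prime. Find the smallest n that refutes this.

n = 3

We need the least positive integer n for which n² - n + 29 is not prime.
For n = 1, 2 the conclusion holds.
n = 3: n² - n + 29 = 35 = 5 × 7, composite.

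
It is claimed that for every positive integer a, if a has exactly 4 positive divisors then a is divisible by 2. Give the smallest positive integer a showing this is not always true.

a = 15

The first 4 eligible values, up to a = 14, all satisfy the conclusion.
a = 15: τ(15) = 4; 15 mod 2 = 1.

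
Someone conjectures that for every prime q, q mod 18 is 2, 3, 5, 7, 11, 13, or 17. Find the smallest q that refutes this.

q = 19

Check each prime q in order until the claim fails.
The first 7 eligible values, up to q = 17, all satisfy the conclusion.
q = 19: 19 mod 18 = 1 — not in {2, 3, 5, 7, 11, 13, 17}.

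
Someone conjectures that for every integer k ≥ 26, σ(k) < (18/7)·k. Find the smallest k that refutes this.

Check each integer k ≥ 26 in order until the claim fails.
For k = 26, 27, 28, 29, …, 45, 46, 47 the conclusion holds.
k = 48: σ(48) = 124; 124 ≥ 864/7.

k = 48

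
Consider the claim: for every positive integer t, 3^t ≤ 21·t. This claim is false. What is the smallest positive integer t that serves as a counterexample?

t = 5

A counterexample is any positive integer t such that 3^t > 21·t; we check each in order.
t = 1: 3^t = 3 and 21·t = 21, so 3 ≤ 21.
t = 2: 3^t = 9 and 21·t = 42, so 9 ≤ 42.
t = 3: 3^t = 27 and 21·t = 63, so 27 ≤ 63.
t = 4: 3^t = 81 and 21·t = 84, so 81 ≤ 84.
t = 5: 3^t = 243 and 21·t = 105, so 243 > 105.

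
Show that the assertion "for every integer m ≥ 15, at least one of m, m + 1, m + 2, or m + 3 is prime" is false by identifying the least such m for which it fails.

A counterexample is any integer m ≥ 15 such that m, m + 1, m + 2, m + 3 are all composite; we check each in order.
For m = 15, 16, 17, 18, 19, 20, 21, 22, 23 the conclusion holds.
m = 24: 24 = 2 × 12; 25 = 5 × 5; 26 = 2 × 13; 27 = 3 × 9 — all composite.

m = 24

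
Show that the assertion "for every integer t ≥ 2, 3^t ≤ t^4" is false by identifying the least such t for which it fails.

t = 8

We need the least integer t ≥ 2 for which 3^t > t^4.
For t = 2, 3, 4, 5, 6, 7 the conclusion holds.
t = 8: 3^t = 6561 and t^4 = 4096, so 6561 > 4096.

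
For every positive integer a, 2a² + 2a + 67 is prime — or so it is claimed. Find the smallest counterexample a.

a = 3

For a = 1, 2 the conclusion holds.
a = 3: 2a² + 2a + 67 = 91 = 7 × 13, composite.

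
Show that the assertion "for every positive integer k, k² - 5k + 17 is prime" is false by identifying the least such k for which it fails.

A counterexample is any positive integer k such that k² - 5k + 17 is not prime; we check each in order.
For k = 1, 2, 3, 4, …, 10, 11, 12 the conclusion holds.
k = 13: k² - 5k + 17 = 121 = 11 × 11, composite.
So k = 13 is the smallest counterexample.

k = 13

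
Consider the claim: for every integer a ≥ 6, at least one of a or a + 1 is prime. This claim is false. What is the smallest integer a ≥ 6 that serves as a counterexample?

A counterexample is any integer a ≥ 6 such that a, a + 1 are both composite; we check each in order.
a = 6: 7 is prime.
a = 7: 7 is prime.
a = 8: 8 = 2 × 4; 9 = 3 × 3 — both composite.

a = 8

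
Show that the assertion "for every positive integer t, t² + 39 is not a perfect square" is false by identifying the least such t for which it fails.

t = 5

Check each positive integer t in order until t² + 39 is a perfect square.
For t = 1, 2, 3, 4 the conclusion holds.
t = 5: 5² + 39 = 64 = 8², a perfect square.
Thus t = 5 disproves the claim, and no smaller t works.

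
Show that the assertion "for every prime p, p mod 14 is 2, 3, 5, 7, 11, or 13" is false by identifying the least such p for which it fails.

p = 23

We need the least prime p for which the claim fails.
The first 8 eligible values, up to p = 19, all satisfy the conclusion.
p = 23: 23 mod 14 = 9 — not in {2, 3, 5, 7, 11, 13}.
So p = 23 is the smallest counterexample.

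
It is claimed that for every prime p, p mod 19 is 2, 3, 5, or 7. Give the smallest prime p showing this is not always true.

p = 11

Check each prime p in order until the claim fails.
p = 2: 2 mod 19 = 2.
p = 3: 3 mod 19 = 3.
p = 5: 5 mod 19 = 5.
p = 7: 7 mod 19 = 7.
p = 11: 11 mod 19 = 11 — not in {2, 3, 5, 7}.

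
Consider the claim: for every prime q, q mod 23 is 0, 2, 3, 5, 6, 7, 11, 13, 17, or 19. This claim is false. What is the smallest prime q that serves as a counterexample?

Check each prime q in order until the claim fails.
For q = 2, 3, 5, 7, 11, 13, 17, 19, 23, 29 the conclusion holds.
q = 31: 31 mod 23 = 8 — not in {0, 2, 3, 5, 6, 7, 11, 13, 17, 19}.
Thus q = 31 disproves the claim, and no smaller q works.

q = 31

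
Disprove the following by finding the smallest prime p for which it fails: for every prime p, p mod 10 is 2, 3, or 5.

p = 7

Check each prime p in order until the claim fails.
For p = 2, 3, 5 the conclusion holds.
p = 7: 7 mod 10 = 7 — not in {2, 3, 5}.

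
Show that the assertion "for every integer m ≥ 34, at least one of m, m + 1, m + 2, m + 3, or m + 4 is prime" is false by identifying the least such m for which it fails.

m = 48

The first 14 eligible values, up to m = 47, all satisfy the conclusion.
m = 48: 48 = 2 × 24; 49 = 7 × 7; 50 = 2 × 25; 51 = 3 × 17; 52 = 2 × 26 — all composite.
Hence m = 48 is a counterexample.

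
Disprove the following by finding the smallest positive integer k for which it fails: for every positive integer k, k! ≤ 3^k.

k = 7

A counterexample is any positive integer k such that k! > 3^k; we check each in order.
The first 6 eligible values, up to k = 6, all satisfy the conclusion.
k = 7: k! = 5040 and 3^k = 2187, so 5040 > 2187.
Thus k = 7 disproves the claim, and no smaller k works.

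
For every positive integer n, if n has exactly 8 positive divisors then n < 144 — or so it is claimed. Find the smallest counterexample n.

For n = 24, 30, 40, 42, …, 135, 136, 138 the conclusion holds.
n = 152: τ(152) = 8; 152 ≥ 144.
So n = 152 is the smallest counterexample.

n = 152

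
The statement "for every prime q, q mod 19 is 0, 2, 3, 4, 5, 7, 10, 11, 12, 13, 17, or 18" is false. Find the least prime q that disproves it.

q = 47

A counterexample is any prime q such that the claim fails; we check each in order.
The first 14 eligible values, up to q = 43, all satisfy the conclusion.
q = 47: 47 mod 19 = 9 — not in {0, 2, 3, 4, 5, 7, 10, 11, 12, 13, 17, 18}.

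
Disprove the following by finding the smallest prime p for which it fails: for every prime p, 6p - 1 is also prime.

p = 11

Check each prime p in order until 6p - 1 is not prime.
p = 2: 6p - 1 = 11, prime.
p = 3: 6p - 1 = 17, prime.
p = 5: 6p - 1 = 29, prime.
p = 7: 6p - 1 = 41, prime.
p = 11: 6p - 1 = 65 = 5 × 13, not prime.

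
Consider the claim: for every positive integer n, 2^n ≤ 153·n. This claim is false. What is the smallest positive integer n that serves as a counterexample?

A counterexample is any positive integer n such that 2^n > 153·n; we check each in order.
For n = 1, 2, 3, 4, 5, 6, 7, 8, 9, 10 the conclusion holds.
n = 11: 2^n = 2048 and 153·n = 1683, so 2048 > 1683.
Hence n = 11 is a counterexample.

n = 11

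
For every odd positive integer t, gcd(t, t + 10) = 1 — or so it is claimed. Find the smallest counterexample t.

t = 5

We need the least odd positive integer t for which gcd(t, t + 10) > 1.
t = 1: gcd(1, 11) = 1.
t = 3: gcd(3, 13) = 1.
t = 5: gcd(5, 15) = 5.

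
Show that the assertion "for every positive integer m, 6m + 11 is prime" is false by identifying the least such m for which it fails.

We need the least positive integer m for which 6m + 11 is not prime.
For m = 1, 2, 3 the conclusion holds.
m = 4: 6m + 11 = 35 = 5 × 7, composite.

m = 4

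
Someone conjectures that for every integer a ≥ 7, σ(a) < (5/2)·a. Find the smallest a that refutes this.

We need the least integer a ≥ 7 for which the claim fails.
For a = 7, 8, 9, 10, …, 21, 22, 23 the conclusion holds.
a = 24: σ(24) = 60; 60 ≥ 60.
Hence a = 24 is a counterexample.

a = 24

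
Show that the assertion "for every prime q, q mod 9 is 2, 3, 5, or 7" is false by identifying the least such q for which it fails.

q = 13

A counterexample is any prime q such that the claim fails; we check each in order.
q = 2: 2 mod 9 = 2.
q = 3: 3 mod 9 = 3.
q = 5: 5 mod 9 = 5.
q = 7: 7 mod 9 = 7.
q = 11: 11 mod 9 = 2.
q = 13: 13 mod 9 = 4 — not in {2, 3, 5, 7}.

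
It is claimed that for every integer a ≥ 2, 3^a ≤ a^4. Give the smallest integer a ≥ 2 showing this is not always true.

Check each integer a ≥ 2 in order until 3^a > a^4.
a = 2: 3^a = 9 and a^4 = 16, so 9 ≤ 16.
a = 3: 3^a = 27 and a^4 = 81, so 27 ≤ 81.
a = 4: 3^a = 81 and a^4 = 256, so 81 ≤ 256.
a = 5: 3^a = 243 and a^4 = 625, so 243 ≤ 625.
a = 6: 3^a = 729 and a^4 = 1296, so 729 ≤ 1296.
a = 7: 3^a = 2187 and a^4 = 2401, so 2187 ≤ 2401.
a = 8: 3^a = 6561 and a^4 = 4096, so 6561 > 4096.
Thus a = 8 disproves the claim, and no smaller a works.

a = 8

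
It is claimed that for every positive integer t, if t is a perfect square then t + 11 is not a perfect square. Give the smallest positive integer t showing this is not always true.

t = 25

For t = 1, 4, 9, 16 the conclusion holds.
t = 25: 25 = 5² and 25 + 11 = 36 = 6².
Thus t = 25 disproves the claim, and no smaller t works.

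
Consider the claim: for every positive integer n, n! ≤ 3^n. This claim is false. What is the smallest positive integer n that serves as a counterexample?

Check each positive integer n in order until n! > 3^n.
For n = 1, 2, 3, 4, 5, 6 the conclusion holds.
n = 7: n! = 5040 and 3^n = 2187, so 5040 > 2187.

n = 7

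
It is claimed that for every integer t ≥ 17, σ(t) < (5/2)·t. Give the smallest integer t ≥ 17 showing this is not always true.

t = 24

The first 7 eligible values, up to t = 23, all satisfy the conclusion.
t = 24: σ(24) = 60; 60 ≥ 60.
Thus t = 24 disproves the claim, and no smaller t works.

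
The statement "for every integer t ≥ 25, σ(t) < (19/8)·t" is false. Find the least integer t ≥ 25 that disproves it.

For t = 25, 26, 27, 28, 29 the conclusion holds.
t = 30: σ(30) = 72; 72 ≥ 285/4.
So t = 30 is the smallest counterexample.

t = 30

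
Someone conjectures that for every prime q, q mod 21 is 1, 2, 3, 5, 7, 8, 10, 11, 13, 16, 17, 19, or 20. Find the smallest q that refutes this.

q = 67

We need the least prime q for which the claim fails.
For q = 2, 3, 5, 7, …, 53, 59, 61 the conclusion holds.
q = 67: 67 mod 21 = 4 — not in {1, 2, 3, 5, 7, 8, 10, 11, 13, 16, 17, 19, 20}.
Thus q = 67 disproves the claim, and no smaller q works.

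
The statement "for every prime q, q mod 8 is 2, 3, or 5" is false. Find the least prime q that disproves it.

q = 7

Check each prime q in order until the claim fails.
q = 2: 2 mod 8 = 2.
q = 3: 3 mod 8 = 3.
q = 5: 5 mod 8 = 5.
q = 7: 7 mod 8 = 7 — not in {2, 3, 5}.
So q = 7 is the smallest counterexample.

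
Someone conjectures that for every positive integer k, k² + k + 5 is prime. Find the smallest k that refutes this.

k = 1: k² + k + 5 = 7, prime.
k = 2: k² + k + 5 = 11, prime.
k = 3: k² + k + 5 = 17, prime.
k = 4: k² + k + 5 = 25 = 5 × 5, composite.
So k = 4 is the smallest counterexample.

k = 4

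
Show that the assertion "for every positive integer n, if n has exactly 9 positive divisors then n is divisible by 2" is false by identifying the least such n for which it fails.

n = 225

For n = 36, 100, 196 the conclusion holds.
n = 225: τ(225) = 9; 225 mod 2 = 1.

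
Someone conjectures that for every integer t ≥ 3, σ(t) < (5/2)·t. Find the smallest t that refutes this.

For t = 3, 4, 5, 6, …, 21, 22, 23 the conclusion holds.
t = 24: σ(24) = 60; 60 ≥ 60.

t = 24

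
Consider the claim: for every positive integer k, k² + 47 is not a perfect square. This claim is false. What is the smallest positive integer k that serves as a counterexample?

k = 23

Check each positive integer k in order until k² + 47 is a perfect square.
The first 22 eligible values, up to k = 22, all satisfy the conclusion.
k = 23: 23² + 47 = 576 = 24², a perfect square.
Thus k = 23 disproves the claim, and no smaller k works.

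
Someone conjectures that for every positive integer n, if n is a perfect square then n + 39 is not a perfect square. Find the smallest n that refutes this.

n = 25

A counterexample is any positive integer n such that n is a perfect square but n + 39 is a perfect square; we check each in order.
n = 1: 1 + 39 = 40, not a perfect square.
n = 4: 4 + 39 = 43, not a perfect square.
n = 9: 9 + 39 = 48, not a perfect square.
n = 16: 16 + 39 = 55, not a perfect square.
n = 25: 25 = 5² and 25 + 39 = 64 = 8².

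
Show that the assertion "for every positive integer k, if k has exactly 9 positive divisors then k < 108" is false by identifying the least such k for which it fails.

We need the least positive integer k for which k has exactly 9 positive divisors but the claim fails.
For k = 36, 100 the conclusion holds.
k = 196: τ(196) = 9; 196 ≥ 108.

k = 196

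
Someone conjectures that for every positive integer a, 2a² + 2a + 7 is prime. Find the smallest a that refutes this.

a = 6

For a = 1, 2, 3, 4, 5 the conclusion holds.
a = 6: 2a² + 2a + 7 = 91 = 7 × 13, composite.
Hence a = 6 is a counterexample.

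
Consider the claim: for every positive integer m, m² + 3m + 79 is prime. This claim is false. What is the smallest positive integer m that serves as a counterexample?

m = 5

A counterexample is any positive integer m such that m² + 3m + 79 is not prime; we check each in order.
m = 1: m² + 3m + 79 = 83, prime.
m = 2: m² + 3m + 79 = 89, prime.
m = 3: m² + 3m + 79 = 97, prime.
m = 4: m² + 3m + 79 = 107, prime.
m = 5: m² + 3m + 79 = 119 = 7 × 17, composite.
Hence m = 5 is a counterexample.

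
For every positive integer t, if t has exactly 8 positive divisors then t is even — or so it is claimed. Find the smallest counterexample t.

A counterexample is any positive integer t such that t has exactly 8 positive divisors but t is odd; we check each in order.
For t = 24, 30, 40, 42, …, 88, 102, 104 the conclusion holds.
t = 105: divisors of 105: 1, 3, 5, 7, 15, 21, 35, 105; 105 is odd.

t = 105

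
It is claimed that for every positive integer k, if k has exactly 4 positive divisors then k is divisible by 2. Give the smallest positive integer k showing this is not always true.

k = 15

k = 6: τ(6) = 4; 6 mod 2 = 0.
k = 8: τ(8) = 4; 8 mod 2 = 0.
k = 10: τ(10) = 4; 10 mod 2 = 0.
k = 14: τ(14) = 4; 14 mod 2 = 0.
k = 15: τ(15) = 4; 15 mod 2 = 1.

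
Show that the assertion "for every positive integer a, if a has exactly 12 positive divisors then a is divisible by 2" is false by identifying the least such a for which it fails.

Check each positive integer a in order until a has exactly 12 positive divisors but a is not divisible by 2.
For a = 60, 72, 84, 90, …, 294, 306, 308 the conclusion holds.
a = 315: τ(315) = 12; 315 mod 2 = 1.

a = 315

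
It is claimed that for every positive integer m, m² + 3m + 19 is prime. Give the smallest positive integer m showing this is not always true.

m = 15

A counterexample is any positive integer m such that m² + 3m + 19 is not prime; we check each in order.
The first 14 eligible values, up to m = 14, all satisfy the conclusion.
m = 15: m² + 3m + 19 = 289 = 17 × 17, composite.
So m = 15 is the smallest counterexample.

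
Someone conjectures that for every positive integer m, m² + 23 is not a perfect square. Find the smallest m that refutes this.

For m = 1, 2, 3, 4, 5, 6, 7, 8, 9, 10 the conclusion holds.
m = 11: 11² + 23 = 144 = 12², a perfect square.
Thus m = 11 disproves the claim, and no smaller m works.

m = 11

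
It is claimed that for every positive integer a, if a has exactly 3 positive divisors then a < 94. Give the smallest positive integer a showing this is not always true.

a = 121

A counterexample is any positive integer a such that a has exactly 3 positive divisors but the claim fails; we check each in order.
a = 4: τ(4) = 3; 4 < 94.
a = 9: τ(9) = 3; 9 < 94.
a = 25: τ(25) = 3; 25 < 94.
a = 49: τ(49) = 3; 49 < 94.
a = 121: τ(121) = 3; 121 ≥ 94.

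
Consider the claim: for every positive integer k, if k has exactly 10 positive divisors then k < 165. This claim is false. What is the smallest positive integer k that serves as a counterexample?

k = 48: τ(48) = 10; 48 < 165.
k = 80: τ(80) = 10; 80 < 165.
k = 112: τ(112) = 10; 112 < 165.
k = 162: τ(162) = 10; 162 < 165.
k = 176: τ(176) = 10; 176 ≥ 165.
Hence k = 176 is a counterexample.

k = 176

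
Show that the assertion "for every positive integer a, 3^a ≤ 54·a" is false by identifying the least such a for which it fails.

a = 6

We need the least positive integer a for which 3^a > 54·a.
The first 5 eligible values, up to a = 5, all satisfy the conclusion.
a = 6: 3^a = 729 and 54·a = 324, so 729 > 324.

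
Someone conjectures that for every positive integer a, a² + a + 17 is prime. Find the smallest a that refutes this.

a = 16

Check each positive integer a in order until a² + a + 17 is not prime.
For a = 1, 2, 3, 4, …, 13, 14, 15 the conclusion holds.
a = 16: a² + a + 17 = 289 = 17 × 17, composite.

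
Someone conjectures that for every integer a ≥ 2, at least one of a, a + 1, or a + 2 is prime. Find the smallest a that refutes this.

a = 8

A counterexample is any integer a ≥ 2 such that a, a + 1, a + 2 are all composite; we check each in order.
For a = 2, 3, 4, 5, 6, 7 the conclusion holds.
a = 8: 8 = 2 × 4; 9 = 3 × 3; 10 = 2 × 5 — all composite.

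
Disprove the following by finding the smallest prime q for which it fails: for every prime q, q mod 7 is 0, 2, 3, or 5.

A counterexample is any prime q such that the claim fails; we check each in order.
q = 2: 2 mod 7 = 2.
q = 3: 3 mod 7 = 3.
q = 5: 5 mod 7 = 5.
q = 7: 7 mod 7 = 0.
q = 11: 11 mod 7 = 4 — not in {0, 2, 3, 5}.

q = 11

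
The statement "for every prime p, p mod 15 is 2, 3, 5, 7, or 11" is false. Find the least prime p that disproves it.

p = 13

The first 5 eligible values, up to p = 11, all satisfy the conclusion.
p = 13: 13 mod 15 = 13 — not in {2, 3, 5, 7, 11}.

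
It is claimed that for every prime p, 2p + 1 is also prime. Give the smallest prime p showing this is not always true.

p = 7

Check each prime p in order until 2p + 1 is not prime.
For p = 2, 3, 5 the conclusion holds.
p = 7: 2p + 1 = 15 = 3 × 5, not prime.
Thus p = 7 disproves the claim, and no smaller p works.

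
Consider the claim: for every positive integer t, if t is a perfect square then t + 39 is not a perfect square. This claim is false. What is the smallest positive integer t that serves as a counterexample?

t = 25

t = 1: 1 + 39 = 40, not a perfect square.
t = 4: 4 + 39 = 43, not a perfect square.
t = 9: 9 + 39 = 48, not a perfect square.
t = 16: 16 + 39 = 55, not a perfect square.
t = 25: 25 = 5² and 25 + 39 = 64 = 8².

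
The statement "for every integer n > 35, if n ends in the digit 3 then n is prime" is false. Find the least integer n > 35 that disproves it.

A counterexample is any integer n > 35 such that n ends in the digit 3 but n is not prime; we check each in order.
For n = 43, 53 the conclusion holds.
n = 63: 63 ends in 3; 63 = 3 × 21, composite.
Hence n = 63 is a counterexample.

n = 63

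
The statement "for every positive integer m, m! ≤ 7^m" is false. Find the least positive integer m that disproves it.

m = 17

We need the least positive integer m for which m! > 7^m.
For m = 1, 2, 3, 4, …, 14, 15, 16 the conclusion holds.
m = 17: m! = 355687428096000 and 7^m = 232630513987207, so 355687428096000 > 232630513987207.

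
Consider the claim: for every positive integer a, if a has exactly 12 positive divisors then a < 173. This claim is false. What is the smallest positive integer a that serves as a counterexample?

a = 198

The first 12 eligible values, up to a = 160, all satisfy the conclusion.
a = 198: τ(198) = 12; 198 ≥ 173.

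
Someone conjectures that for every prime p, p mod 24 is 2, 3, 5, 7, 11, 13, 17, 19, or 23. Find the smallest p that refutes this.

We need the least prime p for which the claim fails.
For p = 2, 3, 5, 7, …, 61, 67, 71 the conclusion holds.
p = 73: 73 mod 24 = 1 — not in {2, 3, 5, 7, 11, 13, 17, 19, 23}.
Hence p = 73 is a counterexample.

p = 73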